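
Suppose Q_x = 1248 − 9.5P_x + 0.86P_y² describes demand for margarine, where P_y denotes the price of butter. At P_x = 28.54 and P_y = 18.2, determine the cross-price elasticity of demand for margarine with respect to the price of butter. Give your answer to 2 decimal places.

At P_x = 28.54 and P_y = 18.2: Q_x = 1261.736.
∂Q_x/∂P_y = 1.72P_y = 1.72(18.2) = 31.3040.
ε = (∂Q_x/∂P_y)(P_y/Q_x) = 31.3040 × (18.2/1261.736) ≈ 0.45.

0.45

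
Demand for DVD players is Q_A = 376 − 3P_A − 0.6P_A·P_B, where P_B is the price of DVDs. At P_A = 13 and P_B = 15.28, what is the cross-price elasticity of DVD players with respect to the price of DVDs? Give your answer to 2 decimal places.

-0.55

At P_A = 13 and P_B = 15.28: Q_A = 217.816.
∂Q_A/∂P_B = -0.6P_A = -0.6(13) = -7.8000.
ε = (∂Q_A/∂P_B)(P_B/Q_A) = -7.8000 × (15.28/217.816) ≈ -0.55.
ε < 0: complements.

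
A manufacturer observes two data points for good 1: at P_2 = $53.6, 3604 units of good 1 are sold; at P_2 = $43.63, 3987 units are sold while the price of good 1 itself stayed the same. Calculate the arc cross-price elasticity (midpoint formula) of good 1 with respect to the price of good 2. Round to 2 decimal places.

ΔQ_1 = 3987 − 3604 = 383; ΔP_2 = 43.63 − 53.6 = -9.97.
Midpoints: Q̄_1 = 3795.5, P̄_2 = 48.62.
ε = (ΔQ_1/Q̄_1)/(ΔP_2/P̄_2) = (383/3795.5)/(-9.97/48.62) ≈ -0.49.
ε < 0: good 1 and good 2 are complements.

-0.49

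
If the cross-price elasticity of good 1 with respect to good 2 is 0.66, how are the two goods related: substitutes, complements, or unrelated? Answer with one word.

substitutes

ε = 0.66 > 0, so a higher price of good 2 raises demand for good 1: substitutes.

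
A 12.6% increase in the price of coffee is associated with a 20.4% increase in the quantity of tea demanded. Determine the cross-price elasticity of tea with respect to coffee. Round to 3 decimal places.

ε = (%ΔQ of tea) / (%ΔP of coffee) = (20.4%) / (12.6%) ≈ 1.619.
Positive cross-price elasticity: substitutes.

1.619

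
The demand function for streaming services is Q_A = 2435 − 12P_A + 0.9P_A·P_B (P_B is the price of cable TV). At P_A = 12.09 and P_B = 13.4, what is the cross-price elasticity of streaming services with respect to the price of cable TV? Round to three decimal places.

0.060

At P_A = 12.09 and P_B = 13.4: Q_A = 2435.725.
∂Q_A/∂P_B = 0.9P_A = 0.9(12.09) = 10.8810.
ε = (∂Q_A/∂P_B)(P_B/Q_A) = 10.8810 × (13.4/2435.725) ≈ 0.060.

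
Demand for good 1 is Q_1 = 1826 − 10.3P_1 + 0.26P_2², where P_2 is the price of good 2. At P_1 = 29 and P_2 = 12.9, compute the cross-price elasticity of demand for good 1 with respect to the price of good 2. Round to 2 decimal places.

0.06

At P_1 = 29 and P_2 = 12.9: Q_1 = 1570.567.
∂Q_1/∂P_2 = 0.52P_2 = 0.52(12.9) = 6.7080.
ε = (∂Q_1/∂P_2)(P_2/Q_1) = 6.7080 × (12.9/1570.567) ≈ 0.06.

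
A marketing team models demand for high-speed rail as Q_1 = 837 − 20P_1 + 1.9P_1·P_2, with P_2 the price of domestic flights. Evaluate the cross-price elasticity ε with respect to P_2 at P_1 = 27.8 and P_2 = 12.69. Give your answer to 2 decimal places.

At P_1 = 27.8 and P_2 = 12.69: Q_1 = 951.286.
∂Q_1/∂P_2 = 1.9P_1 = 1.9(27.8) = 52.8200.
ε = (∂Q_1/∂P_2)(P_2/Q_1) = 52.8200 × (12.69/951.286) ≈ 0.70.

0.70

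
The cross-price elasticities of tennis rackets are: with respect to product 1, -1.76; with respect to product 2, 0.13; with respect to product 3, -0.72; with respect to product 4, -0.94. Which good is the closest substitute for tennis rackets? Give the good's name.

product 2

Substitutes have ε > 0. Among the positive values, 0.13 (product 2) is largest.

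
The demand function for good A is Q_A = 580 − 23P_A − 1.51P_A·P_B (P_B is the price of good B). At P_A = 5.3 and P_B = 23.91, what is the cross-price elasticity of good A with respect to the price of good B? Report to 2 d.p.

At P_A = 5.3 and P_B = 23.91: Q_A = 266.748.
∂Q_A/∂P_B = -1.51P_A = -1.51(5.3) = -8.0030.
ε = (∂Q_A/∂P_B)(P_B/Q_A) = -8.0030 × (23.91/266.748) ≈ -0.72.
ε < 0: complements.

-0.72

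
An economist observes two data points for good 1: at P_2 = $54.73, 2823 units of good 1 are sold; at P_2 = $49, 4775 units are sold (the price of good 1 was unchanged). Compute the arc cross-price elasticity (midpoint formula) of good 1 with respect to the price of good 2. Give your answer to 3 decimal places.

-4.651

ΔQ_1 = 4775 − 2823 = 1952; ΔP_2 = 49 − 54.73 = -5.73.
Midpoints: Q̄_1 = 3799.0, P̄_2 = 51.86.
ε = (ΔQ_1/Q̄_1)/(ΔP_2/P̄_2) = (1952/3799.0)/(-5.73/51.86) ≈ -4.651.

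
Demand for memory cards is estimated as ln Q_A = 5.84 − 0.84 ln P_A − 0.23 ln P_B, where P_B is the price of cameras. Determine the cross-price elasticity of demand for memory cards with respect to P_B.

-0.23

In a log-linear (constant-elasticity) demand function, the coefficient on ln P_B is the cross-price elasticity.
ε = -0.23. Negative, so memory cards and cameras are complements.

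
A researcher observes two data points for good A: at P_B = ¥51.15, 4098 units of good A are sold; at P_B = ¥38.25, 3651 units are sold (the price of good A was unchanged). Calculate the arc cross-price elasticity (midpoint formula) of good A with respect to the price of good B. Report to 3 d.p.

ΔQ_A = 3651 − 4098 = -447; ΔP_B = 38.25 − 51.15 = -12.9.
Midpoints: Q̄_A = 3874.5, P̄_B = 44.70.
ε = (ΔQ_A/Q̄_A)/(ΔP_B/P̄_B) = (-447/3874.5)/(-12.9/44.70) ≈ 0.400.

0.400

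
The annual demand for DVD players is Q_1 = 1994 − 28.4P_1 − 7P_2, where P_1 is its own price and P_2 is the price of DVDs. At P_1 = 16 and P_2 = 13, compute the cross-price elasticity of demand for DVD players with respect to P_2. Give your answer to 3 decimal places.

-0.063

At P_1 = 16 and P_2 = 13: Q_1 = 1448.6.
∂Q_1/∂P_2 = -7.
ε = (∂Q_1/∂P_2)(P_2/Q_1) = -7 × (13/1448.6) ≈ -0.063.
Since ε < 0, DVD players and DVDs are complements.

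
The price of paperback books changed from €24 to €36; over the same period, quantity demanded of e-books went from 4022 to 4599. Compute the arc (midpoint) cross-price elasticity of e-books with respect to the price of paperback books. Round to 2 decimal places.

ΔQ_A = 4599 − 4022 = 577; ΔP_B = 36 − 24 = 12.
Midpoints: Q̄_A = 4310.5, P̄_B = 30.00.
ε = (ΔQ_A/Q̄_A)/(ΔP_B/P̄_B) = (577/4310.5)/(12/30.00) ≈ 0.33.
ε > 0: e-books and paperback books are substitutes.

0.33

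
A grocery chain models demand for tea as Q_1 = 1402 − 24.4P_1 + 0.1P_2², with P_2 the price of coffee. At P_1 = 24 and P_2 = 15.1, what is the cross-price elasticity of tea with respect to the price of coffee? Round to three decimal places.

At P_1 = 24 and P_2 = 15.1: Q_1 = 839.201.
∂Q_1/∂P_2 = 0.2P_2 = 0.2(15.1) = 3.0200.
ε = (∂Q_1/∂P_2)(P_2/Q_1) = 3.0200 × (15.1/839.201) ≈ 0.054.

0.054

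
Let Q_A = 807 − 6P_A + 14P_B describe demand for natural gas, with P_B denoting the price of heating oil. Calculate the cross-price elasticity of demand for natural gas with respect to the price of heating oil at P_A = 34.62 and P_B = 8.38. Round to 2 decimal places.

At P_A = 34.62 and P_B = 8.38: Q_A = 716.6.
∂Q_A/∂P_B = 14.
ε = (∂Q_A/∂P_B)(P_B/Q_A) = 14 × (8.38/716.6) ≈ 0.16.

0.16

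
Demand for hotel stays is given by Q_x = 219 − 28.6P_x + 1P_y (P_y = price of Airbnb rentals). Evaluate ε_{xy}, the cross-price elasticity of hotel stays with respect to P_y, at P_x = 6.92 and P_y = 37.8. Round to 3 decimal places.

At P_x = 6.92 and P_y = 37.8: Q_x = 58.888.
∂Q_x/∂P_y = 1.
ε = (∂Q_x/∂P_y)(P_y/Q_x) = 1 × (37.8/58.888) ≈ 0.642.
Since ε > 0, hotel stays and Airbnb rentals are substitutes.

0.642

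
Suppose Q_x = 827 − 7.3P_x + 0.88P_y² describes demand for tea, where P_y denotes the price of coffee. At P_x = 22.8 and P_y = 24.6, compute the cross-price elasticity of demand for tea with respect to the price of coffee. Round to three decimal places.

At P_x = 22.8 and P_y = 24.6: Q_x = 1193.101.
∂Q_x/∂P_y = 1.76P_y = 1.76(24.6) = 43.2960.
ε = (∂Q_x/∂P_y)(P_y/Q_x) = 43.2960 × (24.6/1193.101) ≈ 0.893.

0.893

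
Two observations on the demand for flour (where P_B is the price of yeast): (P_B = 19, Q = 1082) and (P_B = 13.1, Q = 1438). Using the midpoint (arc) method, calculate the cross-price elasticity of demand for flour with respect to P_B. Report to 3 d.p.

ΔQ_A = 1438 − 1082 = 356; ΔP_B = 13.1 − 19 = -5.9.
Midpoints: Q̄_A = 1260.0, P̄_B = 16.05.
ε = (ΔQ_A/Q̄_A)/(ΔP_B/P̄_B) = (356/1260.0)/(-5.9/16.05) ≈ -0.769.
ε < 0: flour and yeast are complements.

-0.769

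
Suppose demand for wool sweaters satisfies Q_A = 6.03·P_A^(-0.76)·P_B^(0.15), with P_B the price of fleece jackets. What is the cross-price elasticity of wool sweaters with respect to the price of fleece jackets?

0.15

In a log-linear (constant-elasticity) demand function, the coefficient on the exponent of P_B is the cross-price elasticity.
ε = 0.15. Positive, so wool sweaters and fleece jackets are substitutes.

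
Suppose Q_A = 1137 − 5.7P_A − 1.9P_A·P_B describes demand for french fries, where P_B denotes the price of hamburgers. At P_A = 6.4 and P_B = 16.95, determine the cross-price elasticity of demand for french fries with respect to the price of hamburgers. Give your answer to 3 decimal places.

At P_A = 6.4 and P_B = 16.95: Q_A = 894.408.
∂Q_A/∂P_B = -1.9P_A = -1.9(6.4) = -12.1600.
ε = (∂Q_A/∂P_B)(P_B/Q_A) = -12.1600 × (16.95/894.408) ≈ -0.230.
ε < 0: complements.

-0.230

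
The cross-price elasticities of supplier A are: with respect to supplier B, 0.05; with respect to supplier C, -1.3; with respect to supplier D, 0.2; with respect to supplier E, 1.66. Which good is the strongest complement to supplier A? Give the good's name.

supplier C

Complements have ε < 0. The most negative value is -1.3 (supplier C).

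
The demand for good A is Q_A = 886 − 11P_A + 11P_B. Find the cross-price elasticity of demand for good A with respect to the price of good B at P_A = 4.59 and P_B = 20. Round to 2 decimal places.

0.21

At P_A = 4.59 and P_B = 20: Q_A = 1055.51.
∂Q_A/∂P_B = 11.
ε = (∂Q_A/∂P_B)(P_B/Q_A) = 11 × (20/1055.51) ≈ 0.21.
Since ε > 0, good A and good B are substitutes.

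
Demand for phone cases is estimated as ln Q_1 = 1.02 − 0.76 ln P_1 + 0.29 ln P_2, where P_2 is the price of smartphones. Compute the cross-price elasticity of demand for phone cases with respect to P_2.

0.29

In a log-linear (constant-elasticity) demand function, the coefficient on ln P_2 is the cross-price elasticity.
ε = 0.29. Positive, so phone cases and smartphones are substitutes.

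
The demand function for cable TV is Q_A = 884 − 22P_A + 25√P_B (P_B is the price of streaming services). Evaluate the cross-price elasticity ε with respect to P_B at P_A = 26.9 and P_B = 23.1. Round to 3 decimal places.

0.146

At P_A = 26.9 and P_B = 23.1: Q_A = 412.356.
∂Q_A/∂P_B = 25/(2√P_B) = 25/(2√23.1) = 2.6008.
ε = (∂Q_A/∂P_B)(P_B/Q_A) = 2.6008 × (23.1/412.356) ≈ 0.146.
ε > 0: substitutes.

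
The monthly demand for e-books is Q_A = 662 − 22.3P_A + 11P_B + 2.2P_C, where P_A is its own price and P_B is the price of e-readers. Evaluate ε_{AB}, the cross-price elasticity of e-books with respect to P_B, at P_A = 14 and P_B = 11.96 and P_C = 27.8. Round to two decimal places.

At P_A = 14 and P_B = 11.96 and P_C = 27.8: Q_A = 542.52.
∂Q_A/∂P_B = 11.
ε = (∂Q_A/∂P_B)(P_B/Q_A) = 11 × (11.96/542.52) ≈ 0.24.

0.24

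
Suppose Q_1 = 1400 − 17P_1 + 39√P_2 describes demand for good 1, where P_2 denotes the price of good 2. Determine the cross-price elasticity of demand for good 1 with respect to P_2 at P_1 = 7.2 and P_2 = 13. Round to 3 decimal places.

At P_1 = 7.2 and P_2 = 13: Q_1 = 1418.216.
∂Q_1/∂P_2 = 39/(2√P_2) = 39/(2√13) = 5.4083.
ε = (∂Q_1/∂P_2)(P_2/Q_1) = 5.4083 × (13/1418.216) ≈ 0.050.

0.050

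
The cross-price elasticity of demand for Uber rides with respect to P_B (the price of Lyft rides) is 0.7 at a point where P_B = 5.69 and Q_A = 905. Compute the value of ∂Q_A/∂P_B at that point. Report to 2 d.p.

ε = (∂Q_A/∂P_B)·(P_B/Q_A) ⇒ ∂Q_A/∂P_B = ε·Q_A/P_B = 0.7 × 905/5.69 ≈ 111.34.

111.34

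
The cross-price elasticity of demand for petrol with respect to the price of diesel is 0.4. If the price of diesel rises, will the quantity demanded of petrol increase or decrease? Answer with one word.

ε > 0 and the price of diesel rises, so the quantity of petrol moves in the same direction: it increases.

increase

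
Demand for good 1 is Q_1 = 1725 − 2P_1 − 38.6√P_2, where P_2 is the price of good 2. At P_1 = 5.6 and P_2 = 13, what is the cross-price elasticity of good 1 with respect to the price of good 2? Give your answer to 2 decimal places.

-0.04

At P_1 = 5.6 and P_2 = 13: Q_1 = 1574.626.
∂Q_1/∂P_2 = -38.6/(2√P_2) = -38.6/(2√13) = -5.3529.
ε = (∂Q_1/∂P_2)(P_2/Q_1) = -5.3529 × (13/1574.626) ≈ -0.04.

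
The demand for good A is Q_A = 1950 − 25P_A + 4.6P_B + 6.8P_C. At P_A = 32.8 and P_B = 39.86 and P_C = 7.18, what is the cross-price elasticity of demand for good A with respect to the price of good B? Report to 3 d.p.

0.135

At P_A = 32.8 and P_B = 39.86 and P_C = 7.18: Q_A = 1362.18.
∂Q_A/∂P_B = 4.6.
ε = (∂Q_A/∂P_B)(P_B/Q_A) = 4.6 × (39.86/1362.18) ≈ 0.135.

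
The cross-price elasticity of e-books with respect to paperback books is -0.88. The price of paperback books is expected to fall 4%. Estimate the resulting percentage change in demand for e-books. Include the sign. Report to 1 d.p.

3.5%

%ΔQ ≈ ε × %ΔP of paperback books = -0.88 × (-4%) = 3.5%.
Demand for e-books rises by about 3.5%.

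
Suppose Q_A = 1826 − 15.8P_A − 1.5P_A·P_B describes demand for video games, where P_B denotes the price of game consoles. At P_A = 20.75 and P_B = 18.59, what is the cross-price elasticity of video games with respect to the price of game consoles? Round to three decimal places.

-0.629

At P_A = 20.75 and P_B = 18.59: Q_A = 919.536.
∂Q_A/∂P_B = -1.5P_A = -1.5(20.75) = -31.1250.
ε = (∂Q_A/∂P_B)(P_B/Q_A) = -31.1250 × (18.59/919.536) ≈ -0.629.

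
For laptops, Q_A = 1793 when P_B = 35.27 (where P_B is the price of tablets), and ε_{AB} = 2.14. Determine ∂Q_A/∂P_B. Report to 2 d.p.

108.79

ε = (∂Q_A/∂P_B)·(P_B/Q_A) ⇒ ∂Q_A/∂P_B = ε·Q_A/P_B = 2.14 × 1793/35.27 ≈ 108.79.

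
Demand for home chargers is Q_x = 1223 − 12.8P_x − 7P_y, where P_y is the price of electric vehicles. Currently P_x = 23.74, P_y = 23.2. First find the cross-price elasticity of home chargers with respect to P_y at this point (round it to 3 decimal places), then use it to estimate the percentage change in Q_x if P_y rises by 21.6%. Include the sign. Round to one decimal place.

At P_x = 23.74, P_y = 23.2: Q_x = 756.728.
∂Q_x/∂P_y = -7.
ε = (∂Q_x/∂P_y)(P_y/Q_x) = -7.0000 × 23.2/756.728 ≈ -0.215.
%ΔQ_x ≈ ε × %ΔP_y = -0.215 × (21.6%) = -4.6%.

-4.6%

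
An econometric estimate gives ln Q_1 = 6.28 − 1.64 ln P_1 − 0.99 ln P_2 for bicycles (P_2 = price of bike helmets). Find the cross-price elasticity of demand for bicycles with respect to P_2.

-0.99

In a log-linear (constant-elasticity) demand function, the coefficient on ln P_2 is the cross-price elasticity.
ε = -0.99. Negative, so bicycles and bike helmets are complements.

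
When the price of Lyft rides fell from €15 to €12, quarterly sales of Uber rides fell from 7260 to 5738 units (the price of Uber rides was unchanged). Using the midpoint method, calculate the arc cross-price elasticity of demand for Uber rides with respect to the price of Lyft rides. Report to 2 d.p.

ΔQ_A = 5738 − 7260 = -1522; ΔP_B = 12 − 15 = -3.
Midpoints: Q̄_A = 6499.0, P̄_B = 13.50.
ε = (ΔQ_A/Q̄_A)/(ΔP_B/P̄_B) = (-1522/6499.0)/(-3/13.50) ≈ 1.05.

1.05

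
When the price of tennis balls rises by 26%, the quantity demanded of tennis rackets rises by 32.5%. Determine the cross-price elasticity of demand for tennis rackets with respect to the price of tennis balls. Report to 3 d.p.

ε = (%ΔQ of tennis rackets) / (%ΔP of tennis balls) = (32.5%) / (26%) ≈ 1.250.
Positive cross-price elasticity: substitutes.

1.250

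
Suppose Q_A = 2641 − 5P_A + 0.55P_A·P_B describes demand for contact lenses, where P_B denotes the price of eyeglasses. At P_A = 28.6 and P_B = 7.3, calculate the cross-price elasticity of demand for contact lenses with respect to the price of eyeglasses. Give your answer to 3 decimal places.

0.044

At P_A = 28.6 and P_B = 7.3: Q_A = 2612.829.
∂Q_A/∂P_B = 0.55P_A = 0.55(28.6) = 15.7300.
ε = (∂Q_A/∂P_B)(P_B/Q_A) = 15.7300 × (7.3/2612.829) ≈ 0.044.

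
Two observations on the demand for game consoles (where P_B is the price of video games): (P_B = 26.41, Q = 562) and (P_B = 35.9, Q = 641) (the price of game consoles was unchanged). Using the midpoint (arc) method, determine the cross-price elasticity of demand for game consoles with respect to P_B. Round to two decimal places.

0.43

ΔQ_A = 641 − 562 = 79; ΔP_B = 35.9 − 26.41 = 9.49.
Midpoints: Q̄_A = 601.5, P̄_B = 31.16.
ε = (ΔQ_A/Q̄_A)/(ΔP_B/P̄_B) = (79/601.5)/(9.49/31.16) ≈ 0.43.
ε > 0: game consoles and video games are substitutes.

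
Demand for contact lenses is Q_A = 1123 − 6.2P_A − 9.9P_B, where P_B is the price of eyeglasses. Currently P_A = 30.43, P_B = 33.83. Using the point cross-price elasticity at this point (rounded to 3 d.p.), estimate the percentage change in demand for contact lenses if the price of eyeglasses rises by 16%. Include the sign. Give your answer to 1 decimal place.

-8.9%

At P_A = 30.43, P_B = 33.83: Q_A = 599.417.
∂Q_A/∂P_B = -9.9.
ε = (∂Q_A/∂P_B)(P_B/Q_A) = -9.9000 × 33.83/599.417 ≈ -0.559.
%ΔQ_A ≈ ε × %ΔP_B = -0.559 × (16%) = -8.9%.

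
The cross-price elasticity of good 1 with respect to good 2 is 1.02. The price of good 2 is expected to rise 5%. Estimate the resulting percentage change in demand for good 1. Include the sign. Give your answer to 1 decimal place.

%ΔQ ≈ ε × %ΔP of good 2 = 1.02 × (5%) = 5.1%.
Demand for good 1 rises by about 5.1%.

5.1%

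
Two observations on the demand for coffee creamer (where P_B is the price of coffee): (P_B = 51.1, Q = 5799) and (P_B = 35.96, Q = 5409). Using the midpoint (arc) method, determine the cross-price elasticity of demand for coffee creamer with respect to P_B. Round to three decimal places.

0.200

ΔQ_A = 5409 − 5799 = -390; ΔP_B = 35.96 − 51.1 = -15.14.
Midpoints: Q̄_A = 5604.0, P̄_B = 43.53.
ε = (ΔQ_A/Q̄_A)/(ΔP_B/P̄_B) = (-390/5604.0)/(-15.14/43.53) ≈ 0.200.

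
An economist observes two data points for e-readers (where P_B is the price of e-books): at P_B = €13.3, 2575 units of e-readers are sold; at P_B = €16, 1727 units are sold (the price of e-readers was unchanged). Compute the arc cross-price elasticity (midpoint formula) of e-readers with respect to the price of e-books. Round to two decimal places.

ΔQ_A = 1727 − 2575 = -848; ΔP_B = 16 − 13.3 = 2.7.
Midpoints: Q̄_A = 2151.0, P̄_B = 14.65.
ε = (ΔQ_A/Q̄_A)/(ΔP_B/P̄_B) = (-848/2151.0)/(2.7/14.65) ≈ -2.14.

-2.14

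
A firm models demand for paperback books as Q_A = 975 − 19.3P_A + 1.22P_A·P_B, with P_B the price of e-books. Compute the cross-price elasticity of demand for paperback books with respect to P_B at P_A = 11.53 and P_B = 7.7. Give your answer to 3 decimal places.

0.126

At P_A = 11.53 and P_B = 7.7: Q_A = 860.784.
∂Q_A/∂P_B = 1.22P_A = 1.22(11.53) = 14.0666.
ε = (∂Q_A/∂P_B)(P_B/Q_A) = 14.0666 × (7.7/860.784) ≈ 0.126.
ε > 0: substitutes.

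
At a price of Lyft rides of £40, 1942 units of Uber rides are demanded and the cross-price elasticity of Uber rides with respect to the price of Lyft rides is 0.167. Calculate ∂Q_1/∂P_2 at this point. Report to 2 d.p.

ε = (∂Q_1/∂P_2)·(P_2/Q_1) ⇒ ∂Q_1/∂P_2 = ε·Q_1/P_2 = 0.167 × 1942/40 ≈ 8.11.

8.11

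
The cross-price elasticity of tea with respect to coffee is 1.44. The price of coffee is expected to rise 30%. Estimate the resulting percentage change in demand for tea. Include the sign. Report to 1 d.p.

43.2%

%ΔQ ≈ ε × %ΔP of coffee = 1.44 × (30%) = 43.2%.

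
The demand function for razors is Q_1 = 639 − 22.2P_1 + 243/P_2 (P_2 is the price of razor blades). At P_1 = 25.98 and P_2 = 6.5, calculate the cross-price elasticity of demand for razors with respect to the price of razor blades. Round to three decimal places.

-0.375

At P_1 = 25.98 and P_2 = 6.5: Q_1 = 99.629.
∂Q_1/∂P_2 = −243/P_2² = -5.7515.
ε = (∂Q_1/∂P_2)(P_2/Q_1) = -5.7515 × (6.5/99.629) ≈ -0.375.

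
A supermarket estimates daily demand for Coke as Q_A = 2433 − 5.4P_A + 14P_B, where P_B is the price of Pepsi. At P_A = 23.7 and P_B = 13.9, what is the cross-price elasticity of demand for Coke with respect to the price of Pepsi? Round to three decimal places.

At P_A = 23.7 and P_B = 13.9: Q_A = 2499.62.
∂Q_A/∂P_B = 14.
ε = (∂Q_A/∂P_B)(P_B/Q_A) = 14 × (13.9/2499.62) ≈ 0.078.

0.078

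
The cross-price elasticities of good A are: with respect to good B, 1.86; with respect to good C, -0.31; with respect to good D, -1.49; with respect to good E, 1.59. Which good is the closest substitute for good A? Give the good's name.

good B

Substitutes have ε > 0. Among the positive values, 1.86 (good B) is largest.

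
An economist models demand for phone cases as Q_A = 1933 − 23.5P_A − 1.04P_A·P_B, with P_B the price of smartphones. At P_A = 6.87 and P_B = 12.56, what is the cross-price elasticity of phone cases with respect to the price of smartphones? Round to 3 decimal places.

-0.053

At P_A = 6.87 and P_B = 12.56: Q_A = 1681.816.
∂Q_A/∂P_B = -1.04P_A = -1.04(6.87) = -7.1448.
ε = (∂Q_A/∂P_B)(P_B/Q_A) = -7.1448 × (12.56/1681.816) ≈ -0.053.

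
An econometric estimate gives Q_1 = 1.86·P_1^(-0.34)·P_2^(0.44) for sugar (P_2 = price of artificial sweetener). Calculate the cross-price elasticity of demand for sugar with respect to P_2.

In a log-linear (constant-elasticity) demand function, the coefficient on the exponent of P_2 is the cross-price elasticity.
ε = 0.44. Positive, so sugar and artificial sweetener are substitutes.

0.44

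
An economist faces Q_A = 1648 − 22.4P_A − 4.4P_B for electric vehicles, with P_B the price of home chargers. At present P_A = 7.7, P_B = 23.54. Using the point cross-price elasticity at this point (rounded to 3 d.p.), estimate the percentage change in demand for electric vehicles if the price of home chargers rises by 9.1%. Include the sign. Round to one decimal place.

-0.7%

At P_A = 7.7, P_B = 23.54: Q_A = 1371.944.
∂Q_A/∂P_B = -4.4.
ε = (∂Q_A/∂P_B)(P_B/Q_A) = -4.4000 × 23.54/1371.944 ≈ -0.075.
%ΔQ_A ≈ ε × %ΔP_B = -0.075 × (9.1%) = -0.7%.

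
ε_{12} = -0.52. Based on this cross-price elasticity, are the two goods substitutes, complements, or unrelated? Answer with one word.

ε = -0.52 < 0, so a higher price of good 2 lowers demand for good 1: complements.

complements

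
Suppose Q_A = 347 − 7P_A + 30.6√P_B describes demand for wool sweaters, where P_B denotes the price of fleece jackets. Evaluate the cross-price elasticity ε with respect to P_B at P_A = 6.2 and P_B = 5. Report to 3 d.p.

0.092

At P_A = 6.2 and P_B = 5: Q_A = 372.024.
∂Q_A/∂P_B = 30.6/(2√P_B) = 30.6/(2√5) = 6.8424.
ε = (∂Q_A/∂P_B)(P_B/Q_A) = 6.8424 × (5/372.024) ≈ 0.092.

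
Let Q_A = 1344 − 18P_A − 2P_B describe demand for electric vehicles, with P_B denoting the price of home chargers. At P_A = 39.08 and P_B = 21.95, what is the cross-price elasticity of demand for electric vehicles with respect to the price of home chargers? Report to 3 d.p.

At P_A = 39.08 and P_B = 21.95: Q_A = 596.66.
∂Q_A/∂P_B = -2.
ε = (∂Q_A/∂P_B)(P_B/Q_A) = -2 × (21.95/596.66) ≈ -0.074.
Since ε < 0, electric vehicles and home chargers are complements.

-0.074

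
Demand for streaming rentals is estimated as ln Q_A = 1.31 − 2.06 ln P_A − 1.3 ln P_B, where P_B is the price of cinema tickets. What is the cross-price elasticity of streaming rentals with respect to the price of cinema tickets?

-1.30

In a log-linear (constant-elasticity) demand function, the coefficient on ln P_B is the cross-price elasticity.
ε = -1.30. Negative, so streaming rentals and cinema tickets are complements.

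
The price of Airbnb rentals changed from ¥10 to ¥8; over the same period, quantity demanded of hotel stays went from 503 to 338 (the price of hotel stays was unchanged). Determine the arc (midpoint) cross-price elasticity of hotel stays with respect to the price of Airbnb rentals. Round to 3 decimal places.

ΔQ_A = 338 − 503 = -165; ΔP_B = 8 − 10 = -2.
Midpoints: Q̄_A = 420.5, P̄_B = 9.00.
ε = (ΔQ_A/Q̄_A)/(ΔP_B/P̄_B) = (-165/420.5)/(-2/9.00) ≈ 1.766.
ε > 0: hotel stays and Airbnb rentals are substitutes.

1.766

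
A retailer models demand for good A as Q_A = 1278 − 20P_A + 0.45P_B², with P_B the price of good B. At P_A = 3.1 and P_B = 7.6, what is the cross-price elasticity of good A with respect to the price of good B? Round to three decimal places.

At P_A = 3.1 and P_B = 7.6: Q_A = 1241.992.
∂Q_A/∂P_B = 0.9P_B = 0.9(7.6) = 6.8400.
ε = (∂Q_A/∂P_B)(P_B/Q_A) = 6.8400 × (7.6/1241.992) ≈ 0.042.
ε > 0: substitutes.

0.042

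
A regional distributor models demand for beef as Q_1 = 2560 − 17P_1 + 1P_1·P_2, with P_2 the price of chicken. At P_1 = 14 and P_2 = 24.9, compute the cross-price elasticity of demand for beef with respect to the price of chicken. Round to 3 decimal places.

At P_1 = 14 and P_2 = 24.9: Q_1 = 2670.6.
∂Q_1/∂P_2 = 1P_1 = 1(14) = 14.0000.
ε = (∂Q_1/∂P_2)(P_2/Q_1) = 14.0000 × (24.9/2670.6) ≈ 0.131.
ε > 0: substitutes.

0.131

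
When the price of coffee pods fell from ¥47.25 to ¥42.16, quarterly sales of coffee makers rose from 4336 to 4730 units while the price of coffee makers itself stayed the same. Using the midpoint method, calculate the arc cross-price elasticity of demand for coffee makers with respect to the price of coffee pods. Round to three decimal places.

ΔQ_A = 4730 − 4336 = 394; ΔP_B = 42.16 − 47.25 = -5.09.
Midpoints: Q̄_A = 4533.0, P̄_B = 44.70.
ε = (ΔQ_A/Q̄_A)/(ΔP_B/P̄_B) = (394/4533.0)/(-5.09/44.70) ≈ -0.763.

-0.763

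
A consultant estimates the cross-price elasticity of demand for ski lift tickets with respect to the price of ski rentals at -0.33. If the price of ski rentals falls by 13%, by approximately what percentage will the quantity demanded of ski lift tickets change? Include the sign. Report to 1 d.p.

%ΔQ ≈ ε × %ΔP of ski rentals = -0.33 × (-13%) = 4.3%.

4.3%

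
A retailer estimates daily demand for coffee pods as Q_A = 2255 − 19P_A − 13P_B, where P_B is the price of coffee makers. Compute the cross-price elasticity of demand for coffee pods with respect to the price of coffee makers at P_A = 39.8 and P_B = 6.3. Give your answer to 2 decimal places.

-0.06

At P_A = 39.8 and P_B = 6.3: Q_A = 1416.9.
∂Q_A/∂P_B = -13.
ε = (∂Q_A/∂P_B)(P_B/Q_A) = -13 × (6.3/1416.9) ≈ -0.06.
Since ε < 0, coffee pods and coffee makers are complements.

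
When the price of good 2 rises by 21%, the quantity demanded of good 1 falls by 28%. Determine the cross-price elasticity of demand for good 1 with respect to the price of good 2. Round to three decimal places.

ε = (%ΔQ of good 1) / (%ΔP of good 2) = (-28%) / (21%) ≈ -1.333.

-1.333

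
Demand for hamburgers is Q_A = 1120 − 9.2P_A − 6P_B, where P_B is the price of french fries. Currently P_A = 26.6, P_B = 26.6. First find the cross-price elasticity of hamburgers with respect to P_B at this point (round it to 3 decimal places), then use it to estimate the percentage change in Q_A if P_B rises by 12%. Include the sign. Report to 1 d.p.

At P_A = 26.6, P_B = 26.6: Q_A = 715.68.
∂Q_A/∂P_B = -6.
ε = (∂Q_A/∂P_B)(P_B/Q_A) = -6.0000 × 26.6/715.68 ≈ -0.223.
%ΔQ_A ≈ ε × %ΔP_B = -0.223 × (12%) = -2.7%.

-2.7%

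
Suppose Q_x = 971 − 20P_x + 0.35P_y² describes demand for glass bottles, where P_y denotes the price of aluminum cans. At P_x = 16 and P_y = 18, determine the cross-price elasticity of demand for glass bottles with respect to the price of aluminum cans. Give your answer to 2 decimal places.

At P_x = 16 and P_y = 18: Q_x = 764.4.
∂Q_x/∂P_y = 0.7P_y = 0.7(18) = 12.6000.
ε = (∂Q_x/∂P_y)(P_y/Q_x) = 12.6000 × (18/764.4) ≈ 0.30.

0.30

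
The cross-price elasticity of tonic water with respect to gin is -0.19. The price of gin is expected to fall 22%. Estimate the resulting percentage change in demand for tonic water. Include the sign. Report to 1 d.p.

4.2%

%ΔQ ≈ ε × %ΔP of gin = -0.19 × (-22%) = 4.2%.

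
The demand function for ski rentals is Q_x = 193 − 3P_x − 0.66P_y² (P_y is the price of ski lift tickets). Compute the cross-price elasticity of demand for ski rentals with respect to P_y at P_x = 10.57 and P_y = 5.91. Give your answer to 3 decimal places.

At P_x = 10.57 and P_y = 5.91: Q_x = 138.237.
∂Q_x/∂P_y = -1.32P_y = -1.32(5.91) = -7.8012.
ε = (∂Q_x/∂P_y)(P_y/Q_x) = -7.8012 × (5.91/138.237) ≈ -0.334.

-0.334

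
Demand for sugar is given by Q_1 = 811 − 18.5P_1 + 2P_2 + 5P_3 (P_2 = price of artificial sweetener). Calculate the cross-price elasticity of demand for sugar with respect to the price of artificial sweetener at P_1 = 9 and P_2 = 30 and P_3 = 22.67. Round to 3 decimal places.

0.073

At P_1 = 9 and P_2 = 30 and P_3 = 22.67: Q_1 = 817.85.
∂Q_1/∂P_2 = 2.
ε = (∂Q_1/∂P_2)(P_2/Q_1) = 2 × (30/817.85) ≈ 0.073.
Since ε > 0, sugar and artificial sweetener are substitutes.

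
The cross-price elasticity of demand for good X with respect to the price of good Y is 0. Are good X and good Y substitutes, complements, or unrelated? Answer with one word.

unrelated

ε = 0: demand for good X does not respond to good Y's price; the goods are unrelated.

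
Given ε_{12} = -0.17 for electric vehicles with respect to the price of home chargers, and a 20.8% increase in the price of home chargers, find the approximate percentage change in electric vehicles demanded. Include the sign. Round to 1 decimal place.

%ΔQ ≈ ε × %ΔP of home chargers = -0.17 × (20.8%) = -3.5%.

-3.5%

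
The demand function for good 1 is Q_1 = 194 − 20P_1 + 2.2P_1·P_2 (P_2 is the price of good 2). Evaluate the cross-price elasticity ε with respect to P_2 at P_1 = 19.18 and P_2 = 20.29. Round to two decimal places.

At P_1 = 19.18 and P_2 = 20.29: Q_1 = 666.557.
∂Q_1/∂P_2 = 2.2P_1 = 2.2(19.18) = 42.1960.
ε = (∂Q_1/∂P_2)(P_2/Q_1) = 42.1960 × (20.29/666.557) ≈ 1.28.

1.28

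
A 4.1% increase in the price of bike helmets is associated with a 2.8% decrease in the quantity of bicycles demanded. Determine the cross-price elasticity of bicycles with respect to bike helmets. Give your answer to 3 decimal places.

-0.683

ε = (%ΔQ of bicycles) / (%ΔP of bike helmets) = (-2.8%) / (4.1%) ≈ -0.683.
Negative cross-price elasticity: complements.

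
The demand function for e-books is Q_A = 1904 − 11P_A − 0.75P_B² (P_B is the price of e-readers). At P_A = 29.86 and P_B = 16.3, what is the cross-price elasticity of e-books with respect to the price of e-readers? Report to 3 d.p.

-0.290

At P_A = 29.86 and P_B = 16.3: Q_A = 1376.273.
∂Q_A/∂P_B = -1.5P_B = -1.5(16.3) = -24.4500.
ε = (∂Q_A/∂P_B)(P_B/Q_A) = -24.4500 × (16.3/1376.273) ≈ -0.290.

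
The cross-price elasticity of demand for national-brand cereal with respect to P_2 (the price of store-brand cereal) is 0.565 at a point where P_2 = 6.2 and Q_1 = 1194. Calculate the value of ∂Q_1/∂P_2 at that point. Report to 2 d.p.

ε = (∂Q_1/∂P_2)·(P_2/Q_1) ⇒ ∂Q_1/∂P_2 = ε·Q_1/P_2 = 0.565 × 1194/6.2 ≈ 108.81.

108.81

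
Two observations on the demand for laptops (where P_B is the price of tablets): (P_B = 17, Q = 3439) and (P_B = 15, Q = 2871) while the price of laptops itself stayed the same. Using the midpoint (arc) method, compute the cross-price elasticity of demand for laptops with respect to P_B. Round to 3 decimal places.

ΔQ_A = 2871 − 3439 = -568; ΔP_B = 15 − 17 = -2.
Midpoints: Q̄_A = 3155.0, P̄_B = 16.00.
ε = (ΔQ_A/Q̄_A)/(ΔP_B/P̄_B) = (-568/3155.0)/(-2/16.00) ≈ 1.440.
ε > 0: laptops and tablets are substitutes.

1.440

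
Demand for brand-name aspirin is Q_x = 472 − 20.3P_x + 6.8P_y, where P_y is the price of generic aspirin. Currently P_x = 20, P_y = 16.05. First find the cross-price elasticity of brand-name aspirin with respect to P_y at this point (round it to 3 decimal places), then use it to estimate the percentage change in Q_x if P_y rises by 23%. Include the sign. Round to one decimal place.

At P_x = 20, P_y = 16.05: Q_x = 175.14.
∂Q_x/∂P_y = 6.8.
ε = (∂Q_x/∂P_y)(P_y/Q_x) = 6.8000 × 16.05/175.14 ≈ 0.623.
%ΔQ_x ≈ ε × %ΔP_y = 0.623 × (23%) = 14.3%.

14.3%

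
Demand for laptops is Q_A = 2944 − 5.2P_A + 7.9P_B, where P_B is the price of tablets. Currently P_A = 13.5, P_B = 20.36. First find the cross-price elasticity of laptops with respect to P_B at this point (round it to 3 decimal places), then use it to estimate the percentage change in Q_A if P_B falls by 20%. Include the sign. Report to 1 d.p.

-1.1%

At P_A = 13.5, P_B = 20.36: Q_A = 3034.644.
∂Q_A/∂P_B = 7.9.
ε = (∂Q_A/∂P_B)(P_B/Q_A) = 7.9000 × 20.36/3034.644 ≈ 0.053.
%ΔQ_A ≈ ε × %ΔP_B = 0.053 × (-20%) = -1.1%.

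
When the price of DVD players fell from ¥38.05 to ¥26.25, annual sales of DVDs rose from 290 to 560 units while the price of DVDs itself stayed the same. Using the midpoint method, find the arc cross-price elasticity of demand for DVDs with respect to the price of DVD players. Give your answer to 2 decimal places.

ΔQ_A = 560 − 290 = 270; ΔP_B = 26.25 − 38.05 = -11.8.
Midpoints: Q̄_A = 425.0, P̄_B = 32.15.
ε = (ΔQ_A/Q̄_A)/(ΔP_B/P̄_B) = (270/425.0)/(-11.8/32.15) ≈ -1.73.

-1.73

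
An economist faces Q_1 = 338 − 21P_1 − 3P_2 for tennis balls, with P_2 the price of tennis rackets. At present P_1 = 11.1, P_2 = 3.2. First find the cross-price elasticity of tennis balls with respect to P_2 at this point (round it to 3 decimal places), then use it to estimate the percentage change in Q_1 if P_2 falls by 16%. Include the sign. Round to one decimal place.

1.6%

At P_1 = 11.1, P_2 = 3.2: Q_1 = 95.3.
∂Q_1/∂P_2 = -3.
ε = (∂Q_1/∂P_2)(P_2/Q_1) = -3.0000 × 3.2/95.3 ≈ -0.101.
%ΔQ_1 ≈ ε × %ΔP_2 = -0.101 × (-16%) = 1.6%.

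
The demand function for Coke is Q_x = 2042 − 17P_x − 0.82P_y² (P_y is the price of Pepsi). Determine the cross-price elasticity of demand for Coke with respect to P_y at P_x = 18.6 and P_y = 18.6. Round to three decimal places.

At P_x = 18.6 and P_y = 18.6: Q_x = 1442.113.
∂Q_x/∂P_y = -1.64P_y = -1.64(18.6) = -30.5040.
ε = (∂Q_x/∂P_y)(P_y/Q_x) = -30.5040 × (18.6/1442.113) ≈ -0.393.
ε < 0: complements.

-0.393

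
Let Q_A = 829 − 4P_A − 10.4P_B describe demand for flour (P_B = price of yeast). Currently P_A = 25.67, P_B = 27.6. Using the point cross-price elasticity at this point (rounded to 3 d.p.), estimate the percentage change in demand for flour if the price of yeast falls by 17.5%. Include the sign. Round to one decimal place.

At P_A = 25.67, P_B = 27.6: Q_A = 439.28.
∂Q_A/∂P_B = -10.4.
ε = (∂Q_A/∂P_B)(P_B/Q_A) = -10.4000 × 27.6/439.28 ≈ -0.653.
%ΔQ_A ≈ ε × %ΔP_B = -0.653 × (-17.5%) = 11.4%.

11.4%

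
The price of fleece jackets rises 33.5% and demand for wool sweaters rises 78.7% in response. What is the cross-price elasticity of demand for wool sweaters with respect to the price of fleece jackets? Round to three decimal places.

ε = (%ΔQ of wool sweaters) / (%ΔP of fleece jackets) = (78.7%) / (33.5%) ≈ 2.349.
Positive cross-price elasticity: substitutes.

2.349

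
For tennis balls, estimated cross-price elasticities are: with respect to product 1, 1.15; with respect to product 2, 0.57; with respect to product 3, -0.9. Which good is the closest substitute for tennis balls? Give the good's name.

product 1

Substitutes have ε > 0. Among the positive values, 1.15 (product 1) is largest.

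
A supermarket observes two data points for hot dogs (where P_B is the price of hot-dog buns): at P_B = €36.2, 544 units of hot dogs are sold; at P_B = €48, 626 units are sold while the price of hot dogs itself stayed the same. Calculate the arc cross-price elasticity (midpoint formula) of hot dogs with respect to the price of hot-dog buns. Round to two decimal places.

0.50

ΔQ_A = 626 − 544 = 82; ΔP_B = 48 − 36.2 = 11.8.
Midpoints: Q̄_A = 585.0, P̄_B = 42.10.
ε = (ΔQ_A/Q̄_A)/(ΔP_B/P̄_B) = (82/585.0)/(11.8/42.10) ≈ 0.50.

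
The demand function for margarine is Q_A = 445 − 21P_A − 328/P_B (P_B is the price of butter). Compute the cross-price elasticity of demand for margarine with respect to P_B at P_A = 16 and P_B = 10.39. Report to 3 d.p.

0.408

At P_A = 16 and P_B = 10.39: Q_A = 77.431.
∂Q_A/∂P_B = 328/P_B² = 3.0384.
ε = (∂Q_A/∂P_B)(P_B/Q_A) = 3.0384 × (10.39/77.431) ≈ 0.408.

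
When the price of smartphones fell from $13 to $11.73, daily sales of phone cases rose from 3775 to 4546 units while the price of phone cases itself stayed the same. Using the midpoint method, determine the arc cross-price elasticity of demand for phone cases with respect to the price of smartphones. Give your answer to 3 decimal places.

-1.804

ΔQ_A = 4546 − 3775 = 771; ΔP_B = 11.73 − 13 = -1.27.
Midpoints: Q̄_A = 4160.5, P̄_B = 12.37.
ε = (ΔQ_A/Q̄_A)/(ΔP_B/P̄_B) = (771/4160.5)/(-1.27/12.37) ≈ -1.804.
ε < 0: phone cases and smartphones are complements.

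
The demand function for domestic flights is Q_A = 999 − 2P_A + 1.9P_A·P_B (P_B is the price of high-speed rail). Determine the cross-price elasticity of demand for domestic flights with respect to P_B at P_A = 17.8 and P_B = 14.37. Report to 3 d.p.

At P_A = 17.8 and P_B = 14.37: Q_A = 1449.393.
∂Q_A/∂P_B = 1.9P_A = 1.9(17.8) = 33.8200.
ε = (∂Q_A/∂P_B)(P_B/Q_A) = 33.8200 × (14.37/1449.393) ≈ 0.335.
ε > 0: substitutes.

0.335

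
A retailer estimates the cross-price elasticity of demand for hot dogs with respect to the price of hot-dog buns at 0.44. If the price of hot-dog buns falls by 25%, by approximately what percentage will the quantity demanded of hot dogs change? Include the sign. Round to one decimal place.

-11.0%

%ΔQ ≈ ε × %ΔP of hot-dog buns = 0.44 × (-25%) = -11.0%.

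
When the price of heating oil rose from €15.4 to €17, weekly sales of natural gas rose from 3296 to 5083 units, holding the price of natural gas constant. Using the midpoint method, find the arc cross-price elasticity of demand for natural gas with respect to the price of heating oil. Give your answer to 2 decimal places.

ΔQ_A = 5083 − 3296 = 1787; ΔP_B = 17 − 15.4 = 1.6.
Midpoints: Q̄_A = 4189.5, P̄_B = 16.20.
ε = (ΔQ_A/Q̄_A)/(ΔP_B/P̄_B) = (1787/4189.5)/(1.6/16.20) ≈ 4.32.

4.32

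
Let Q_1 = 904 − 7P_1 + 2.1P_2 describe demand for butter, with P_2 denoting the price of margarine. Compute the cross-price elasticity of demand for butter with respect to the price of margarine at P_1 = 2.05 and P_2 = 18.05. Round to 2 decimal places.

0.04

At P_1 = 2.05 and P_2 = 18.05: Q_1 = 927.555.
∂Q_1/∂P_2 = 2.1.
ε = (∂Q_1/∂P_2)(P_2/Q_1) = 2.1 × (18.05/927.555) ≈ 0.04.
Since ε > 0, butter and margarine are substitutes.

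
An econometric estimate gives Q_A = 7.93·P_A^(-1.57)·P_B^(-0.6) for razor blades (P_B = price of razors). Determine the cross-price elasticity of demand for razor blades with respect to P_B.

In a log-linear (constant-elasticity) demand function, the coefficient on the exponent of P_B is the cross-price elasticity.
ε = -0.60. Negative, so razor blades and razors are complements.

-0.60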